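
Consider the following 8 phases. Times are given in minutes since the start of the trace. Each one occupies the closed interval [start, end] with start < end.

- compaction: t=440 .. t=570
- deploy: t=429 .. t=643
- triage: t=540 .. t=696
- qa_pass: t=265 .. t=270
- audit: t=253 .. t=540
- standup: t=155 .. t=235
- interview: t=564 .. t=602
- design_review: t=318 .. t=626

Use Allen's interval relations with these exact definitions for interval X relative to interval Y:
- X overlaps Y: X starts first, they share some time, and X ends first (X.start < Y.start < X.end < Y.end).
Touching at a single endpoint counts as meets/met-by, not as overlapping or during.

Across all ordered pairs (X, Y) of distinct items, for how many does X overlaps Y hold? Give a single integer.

Checking all 56 ordered pairs for relation 'overlaps'; matching pairs in alphabetical order:
(audit, compaction): audit overlaps compaction ✓
(audit, deploy): audit overlaps deploy ✓
(audit, design_review): audit overlaps design_review ✓
(compaction, interview): compaction overlaps interview ✓
(compaction, triage): compaction overlaps triage ✓
(deploy, triage): deploy overlaps triage ✓
(design_review, deploy): design_review overlaps deploy ✓
(design_review, triage): design_review overlaps triage ✓
Count: 8.

8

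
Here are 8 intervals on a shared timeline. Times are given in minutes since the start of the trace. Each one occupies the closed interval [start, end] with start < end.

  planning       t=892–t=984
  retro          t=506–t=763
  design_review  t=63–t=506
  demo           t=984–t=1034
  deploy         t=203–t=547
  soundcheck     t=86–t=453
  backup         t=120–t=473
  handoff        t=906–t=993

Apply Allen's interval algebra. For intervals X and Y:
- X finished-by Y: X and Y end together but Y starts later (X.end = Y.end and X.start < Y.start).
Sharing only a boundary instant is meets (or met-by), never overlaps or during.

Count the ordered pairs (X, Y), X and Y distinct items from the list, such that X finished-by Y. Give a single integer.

0

Checking all 56 ordered pairs for relation 'finished-by'; matching pairs in alphabetical order:
No pair satisfies it.
Count: 0.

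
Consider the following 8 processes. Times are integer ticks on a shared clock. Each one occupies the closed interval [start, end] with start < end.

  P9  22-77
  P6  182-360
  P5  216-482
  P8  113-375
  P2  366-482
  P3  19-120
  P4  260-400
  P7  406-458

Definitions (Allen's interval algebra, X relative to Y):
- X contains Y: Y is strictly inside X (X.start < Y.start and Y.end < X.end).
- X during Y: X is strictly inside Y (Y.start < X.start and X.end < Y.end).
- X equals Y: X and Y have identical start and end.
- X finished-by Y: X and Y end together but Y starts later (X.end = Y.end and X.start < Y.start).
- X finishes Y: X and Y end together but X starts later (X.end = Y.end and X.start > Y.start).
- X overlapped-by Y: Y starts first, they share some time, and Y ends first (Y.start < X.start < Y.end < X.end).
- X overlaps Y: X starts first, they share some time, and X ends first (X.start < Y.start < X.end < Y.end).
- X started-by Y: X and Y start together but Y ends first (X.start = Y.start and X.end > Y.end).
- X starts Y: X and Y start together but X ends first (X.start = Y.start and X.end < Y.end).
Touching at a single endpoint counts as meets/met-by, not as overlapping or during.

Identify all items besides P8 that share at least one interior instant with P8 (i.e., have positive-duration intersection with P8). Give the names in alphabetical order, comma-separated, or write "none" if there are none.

P2, P3, P4, P5, P6

Target P8 = [113, 375].
P2 [366, 482] → overlapped-by → yes.
P3 [19, 120] → overlaps → yes.
P4 [260, 400] → overlapped-by → yes.
P5 [216, 482] → overlapped-by → yes.
P6 [182, 360] → during → yes.
P7 [406, 458] → after → no.
P9 [22, 77] → before → no.
Result: P2, P3, P4, P5, P6.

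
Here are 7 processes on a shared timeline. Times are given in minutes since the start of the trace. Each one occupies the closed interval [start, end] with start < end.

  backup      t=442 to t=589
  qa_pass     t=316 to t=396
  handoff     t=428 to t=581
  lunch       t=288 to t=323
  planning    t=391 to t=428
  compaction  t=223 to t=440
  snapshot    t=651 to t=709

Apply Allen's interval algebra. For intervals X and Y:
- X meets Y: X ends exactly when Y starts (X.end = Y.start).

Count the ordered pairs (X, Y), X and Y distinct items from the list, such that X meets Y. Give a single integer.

Checking all 42 ordered pairs for relation 'meets'; matching pairs in alphabetical order:
(planning, handoff): planning meets handoff ✓
Count: 1.

1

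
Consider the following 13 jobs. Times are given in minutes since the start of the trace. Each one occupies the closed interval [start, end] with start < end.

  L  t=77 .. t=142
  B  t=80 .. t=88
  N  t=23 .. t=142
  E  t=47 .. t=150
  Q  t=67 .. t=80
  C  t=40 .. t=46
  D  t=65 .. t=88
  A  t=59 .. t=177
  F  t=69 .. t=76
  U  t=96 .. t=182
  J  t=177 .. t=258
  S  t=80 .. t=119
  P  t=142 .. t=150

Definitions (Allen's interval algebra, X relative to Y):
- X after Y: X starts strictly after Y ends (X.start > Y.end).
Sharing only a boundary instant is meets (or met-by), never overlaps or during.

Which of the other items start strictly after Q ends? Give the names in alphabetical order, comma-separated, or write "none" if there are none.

Target Q = [t=67, t=80].
A [t=59, t=177] → contains → no.
B [t=80, t=88] → met-by → no.
C [t=40, t=46] → before → no.
D [t=65, t=88] → contains → no.
E [t=47, t=150] → contains → no.
F [t=69, t=76] → during → no.
J [t=177, t=258] → after → yes.
L [t=77, t=142] → overlapped-by → no.
N [t=23, t=142] → contains → no.
P [t=142, t=150] → after → yes.
S [t=80, t=119] → met-by → no.
U [t=96, t=182] → after → yes.
Result: J, P, U.

J, P, U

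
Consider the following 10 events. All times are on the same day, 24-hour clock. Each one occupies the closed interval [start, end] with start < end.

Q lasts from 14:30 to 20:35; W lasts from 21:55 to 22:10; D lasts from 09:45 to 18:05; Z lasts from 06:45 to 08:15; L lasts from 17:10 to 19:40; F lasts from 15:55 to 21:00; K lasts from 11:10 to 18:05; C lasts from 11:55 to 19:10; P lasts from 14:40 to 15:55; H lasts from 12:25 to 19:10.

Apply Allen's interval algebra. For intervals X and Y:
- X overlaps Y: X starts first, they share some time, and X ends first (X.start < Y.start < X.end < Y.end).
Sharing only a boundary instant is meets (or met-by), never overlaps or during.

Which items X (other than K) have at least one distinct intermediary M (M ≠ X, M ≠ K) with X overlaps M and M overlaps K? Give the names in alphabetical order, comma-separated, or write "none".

Target K = [11:10, 18:05].
Intermediaries M with M overlaps K: none.
Union: none.

none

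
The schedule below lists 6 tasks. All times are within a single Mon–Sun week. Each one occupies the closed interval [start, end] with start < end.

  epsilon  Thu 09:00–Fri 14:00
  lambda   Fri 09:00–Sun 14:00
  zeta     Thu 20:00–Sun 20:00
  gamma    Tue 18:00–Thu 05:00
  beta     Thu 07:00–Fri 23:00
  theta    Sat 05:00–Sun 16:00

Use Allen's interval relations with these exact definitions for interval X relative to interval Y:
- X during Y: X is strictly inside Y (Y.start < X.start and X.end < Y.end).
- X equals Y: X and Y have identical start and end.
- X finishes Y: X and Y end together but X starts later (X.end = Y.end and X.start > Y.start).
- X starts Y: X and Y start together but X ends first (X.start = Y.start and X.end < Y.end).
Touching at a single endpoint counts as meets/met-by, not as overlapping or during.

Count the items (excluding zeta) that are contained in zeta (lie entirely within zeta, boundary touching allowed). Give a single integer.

2

Target zeta = [Thu 20:00, Sun 20:00].
beta [Thu 07:00, Fri 23:00] → overlaps → no.
epsilon [Thu 09:00, Fri 14:00] → overlaps → no.
gamma [Tue 18:00, Thu 05:00] → before → no.
lambda [Fri 09:00, Sun 14:00] → during → counts.
theta [Sat 05:00, Sun 16:00] → during → counts.
Total: 2.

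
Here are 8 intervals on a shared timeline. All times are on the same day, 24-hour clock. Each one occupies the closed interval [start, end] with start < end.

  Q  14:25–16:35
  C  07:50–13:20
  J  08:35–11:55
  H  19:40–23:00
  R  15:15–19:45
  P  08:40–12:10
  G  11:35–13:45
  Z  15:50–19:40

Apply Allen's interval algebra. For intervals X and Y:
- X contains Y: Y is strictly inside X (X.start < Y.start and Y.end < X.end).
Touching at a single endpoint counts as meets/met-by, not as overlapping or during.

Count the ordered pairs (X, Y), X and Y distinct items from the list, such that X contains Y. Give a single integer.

3

Checking all 56 ordered pairs for relation 'contains'; matching pairs in alphabetical order:
(C, J): C contains J ✓
(C, P): C contains P ✓
(R, Z): R contains Z ✓
Count: 3.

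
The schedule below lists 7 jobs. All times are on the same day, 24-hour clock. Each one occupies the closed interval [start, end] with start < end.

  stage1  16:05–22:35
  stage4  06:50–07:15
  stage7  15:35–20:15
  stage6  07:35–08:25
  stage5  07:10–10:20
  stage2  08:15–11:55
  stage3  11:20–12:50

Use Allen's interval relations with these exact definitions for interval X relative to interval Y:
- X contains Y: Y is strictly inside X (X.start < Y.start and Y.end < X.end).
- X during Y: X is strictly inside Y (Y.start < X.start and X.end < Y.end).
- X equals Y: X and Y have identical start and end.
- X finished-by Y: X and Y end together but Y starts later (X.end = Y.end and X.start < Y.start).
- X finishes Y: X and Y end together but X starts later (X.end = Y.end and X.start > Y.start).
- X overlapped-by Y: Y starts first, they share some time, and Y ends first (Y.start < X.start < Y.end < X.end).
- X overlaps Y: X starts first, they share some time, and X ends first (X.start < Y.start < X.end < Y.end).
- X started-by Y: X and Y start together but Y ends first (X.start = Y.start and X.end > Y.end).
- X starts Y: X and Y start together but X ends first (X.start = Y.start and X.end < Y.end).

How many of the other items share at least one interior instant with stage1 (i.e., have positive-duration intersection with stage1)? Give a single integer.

Target stage1 = [16:05, 22:35].
stage2 [08:15, 11:55] → before → no.
stage3 [11:20, 12:50] → before → no.
stage4 [06:50, 07:15] → before → no.
stage5 [07:10, 10:20] → before → no.
stage6 [07:35, 08:25] → before → no.
stage7 [15:35, 20:15] → overlaps → counts.
Total: 1.

1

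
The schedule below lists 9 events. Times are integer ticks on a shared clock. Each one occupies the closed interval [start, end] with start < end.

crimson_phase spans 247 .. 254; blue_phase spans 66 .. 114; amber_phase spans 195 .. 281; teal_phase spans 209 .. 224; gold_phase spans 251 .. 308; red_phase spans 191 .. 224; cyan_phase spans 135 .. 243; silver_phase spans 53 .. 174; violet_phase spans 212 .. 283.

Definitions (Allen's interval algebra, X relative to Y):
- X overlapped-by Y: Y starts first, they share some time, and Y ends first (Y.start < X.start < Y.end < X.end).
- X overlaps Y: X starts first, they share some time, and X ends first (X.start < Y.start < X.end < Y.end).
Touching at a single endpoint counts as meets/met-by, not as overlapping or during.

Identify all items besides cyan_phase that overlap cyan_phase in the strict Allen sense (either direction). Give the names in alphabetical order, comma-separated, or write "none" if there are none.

Target cyan_phase = [135, 243].
amber_phase [195, 281] → overlapped-by → yes.
blue_phase [66, 114] → before → no.
crimson_phase [247, 254] → after → no.
gold_phase [251, 308] → after → no.
red_phase [191, 224] → during → no.
silver_phase [53, 174] → overlaps → yes.
teal_phase [209, 224] → during → no.
violet_phase [212, 283] → overlapped-by → yes.
Result: amber_phase, silver_phase, violet_phase.

amber_phase, silver_phase, violet_phase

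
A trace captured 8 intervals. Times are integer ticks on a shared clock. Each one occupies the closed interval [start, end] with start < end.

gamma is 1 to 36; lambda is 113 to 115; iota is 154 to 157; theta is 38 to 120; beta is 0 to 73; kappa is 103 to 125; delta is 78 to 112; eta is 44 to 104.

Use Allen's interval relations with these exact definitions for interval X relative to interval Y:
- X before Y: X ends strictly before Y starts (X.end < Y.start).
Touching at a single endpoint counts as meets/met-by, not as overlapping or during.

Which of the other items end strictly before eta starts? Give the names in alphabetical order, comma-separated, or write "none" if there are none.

Target eta = [44, 104].
beta [0, 73] → overlaps → no.
delta [78, 112] → overlapped-by → no.
gamma [1, 36] → before → yes.
iota [154, 157] → after → no.
kappa [103, 125] → overlapped-by → no.
lambda [113, 115] → after → no.
theta [38, 120] → contains → no.
Result: gamma.

gamma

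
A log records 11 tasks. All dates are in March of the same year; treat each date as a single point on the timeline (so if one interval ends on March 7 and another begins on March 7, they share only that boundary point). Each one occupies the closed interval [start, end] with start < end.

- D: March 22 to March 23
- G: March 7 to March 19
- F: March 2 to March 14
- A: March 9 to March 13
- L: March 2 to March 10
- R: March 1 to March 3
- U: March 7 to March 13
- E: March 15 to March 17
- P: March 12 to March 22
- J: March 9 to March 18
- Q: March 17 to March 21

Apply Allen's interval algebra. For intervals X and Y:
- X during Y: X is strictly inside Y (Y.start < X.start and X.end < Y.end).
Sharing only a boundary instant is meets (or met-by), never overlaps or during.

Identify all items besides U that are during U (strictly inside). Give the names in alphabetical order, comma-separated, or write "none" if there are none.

Target U = [March 7, March 13].
A [March 9, March 13] → finishes → no.
D [March 22, March 23] → after → no.
E [March 15, March 17] → after → no.
F [March 2, March 14] → contains → no.
G [March 7, March 19] → started-by → no.
J [March 9, March 18] → overlapped-by → no.
L [March 2, March 10] → overlaps → no.
P [March 12, March 22] → overlapped-by → no.
Q [March 17, March 21] → after → no.
R [March 1, March 3] → before → no.
Result: none.

none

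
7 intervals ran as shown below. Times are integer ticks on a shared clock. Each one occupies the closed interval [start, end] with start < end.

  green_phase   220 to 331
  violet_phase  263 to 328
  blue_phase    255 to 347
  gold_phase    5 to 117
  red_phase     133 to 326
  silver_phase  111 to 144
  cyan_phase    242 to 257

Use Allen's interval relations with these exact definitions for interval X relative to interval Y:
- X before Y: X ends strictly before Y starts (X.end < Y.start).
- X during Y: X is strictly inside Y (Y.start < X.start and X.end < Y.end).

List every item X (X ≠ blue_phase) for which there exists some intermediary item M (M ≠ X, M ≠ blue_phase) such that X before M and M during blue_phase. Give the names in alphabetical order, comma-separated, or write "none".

Target blue_phase = [255, 347].
Intermediaries M with M during blue_phase: violet_phase.
Via violet_phase — items with X before violet_phase: cyan_phase, gold_phase, silver_phase.
Union: cyan_phase, gold_phase, silver_phase.

cyan_phase, gold_phase, silver_phase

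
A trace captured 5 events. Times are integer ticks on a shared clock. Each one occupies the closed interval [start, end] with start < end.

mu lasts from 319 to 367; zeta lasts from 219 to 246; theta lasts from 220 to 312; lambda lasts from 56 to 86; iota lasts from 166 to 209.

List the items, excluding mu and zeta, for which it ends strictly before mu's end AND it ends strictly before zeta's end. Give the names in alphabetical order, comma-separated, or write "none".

Conditions: its end is strictly before mu's end (X.end < 367) AND its end is strictly before zeta's end (X.end < 246).
iota: end 209 < 367? ✓; end 209 < 246? ✓ → yes.
lambda: end 86 < 367? ✓; end 86 < 246? ✓ → yes.
theta: end 312 < 367? ✓; end 312 < 246? ✗ → no.
Result: iota, lambda.

iota, lambda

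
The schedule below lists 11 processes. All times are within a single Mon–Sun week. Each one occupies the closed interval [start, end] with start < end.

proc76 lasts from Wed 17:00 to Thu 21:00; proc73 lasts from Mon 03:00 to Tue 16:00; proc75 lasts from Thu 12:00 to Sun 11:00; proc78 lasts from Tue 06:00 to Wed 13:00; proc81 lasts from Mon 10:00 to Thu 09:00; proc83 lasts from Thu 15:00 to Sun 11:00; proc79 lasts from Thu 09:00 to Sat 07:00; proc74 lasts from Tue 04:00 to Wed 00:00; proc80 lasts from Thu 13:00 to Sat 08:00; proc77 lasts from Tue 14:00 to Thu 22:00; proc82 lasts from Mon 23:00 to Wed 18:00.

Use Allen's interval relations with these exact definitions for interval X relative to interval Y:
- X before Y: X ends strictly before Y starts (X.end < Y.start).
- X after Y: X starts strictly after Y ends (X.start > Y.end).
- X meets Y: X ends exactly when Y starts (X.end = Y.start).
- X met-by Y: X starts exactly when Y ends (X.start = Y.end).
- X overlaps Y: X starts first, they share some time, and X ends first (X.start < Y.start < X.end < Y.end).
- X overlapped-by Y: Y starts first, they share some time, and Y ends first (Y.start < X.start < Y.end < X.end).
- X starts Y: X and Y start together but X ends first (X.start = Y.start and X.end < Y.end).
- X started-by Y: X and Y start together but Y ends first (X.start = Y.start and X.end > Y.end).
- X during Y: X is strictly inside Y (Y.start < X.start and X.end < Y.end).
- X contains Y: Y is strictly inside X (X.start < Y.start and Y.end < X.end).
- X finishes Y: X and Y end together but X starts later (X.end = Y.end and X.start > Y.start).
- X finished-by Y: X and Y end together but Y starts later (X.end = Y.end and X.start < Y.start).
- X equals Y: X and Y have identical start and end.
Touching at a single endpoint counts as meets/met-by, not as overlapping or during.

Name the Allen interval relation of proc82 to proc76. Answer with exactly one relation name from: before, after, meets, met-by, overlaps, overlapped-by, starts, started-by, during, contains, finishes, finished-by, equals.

proc82 = [Mon 23:00, Wed 18:00]; proc76 = [Wed 17:00, Thu 21:00].
Compare endpoints: proc82.start < proc76.start, proc82.start < proc76.end, proc82.end > proc76.start, proc82.end < proc76.end.
That pattern is 'overlaps'.

overlaps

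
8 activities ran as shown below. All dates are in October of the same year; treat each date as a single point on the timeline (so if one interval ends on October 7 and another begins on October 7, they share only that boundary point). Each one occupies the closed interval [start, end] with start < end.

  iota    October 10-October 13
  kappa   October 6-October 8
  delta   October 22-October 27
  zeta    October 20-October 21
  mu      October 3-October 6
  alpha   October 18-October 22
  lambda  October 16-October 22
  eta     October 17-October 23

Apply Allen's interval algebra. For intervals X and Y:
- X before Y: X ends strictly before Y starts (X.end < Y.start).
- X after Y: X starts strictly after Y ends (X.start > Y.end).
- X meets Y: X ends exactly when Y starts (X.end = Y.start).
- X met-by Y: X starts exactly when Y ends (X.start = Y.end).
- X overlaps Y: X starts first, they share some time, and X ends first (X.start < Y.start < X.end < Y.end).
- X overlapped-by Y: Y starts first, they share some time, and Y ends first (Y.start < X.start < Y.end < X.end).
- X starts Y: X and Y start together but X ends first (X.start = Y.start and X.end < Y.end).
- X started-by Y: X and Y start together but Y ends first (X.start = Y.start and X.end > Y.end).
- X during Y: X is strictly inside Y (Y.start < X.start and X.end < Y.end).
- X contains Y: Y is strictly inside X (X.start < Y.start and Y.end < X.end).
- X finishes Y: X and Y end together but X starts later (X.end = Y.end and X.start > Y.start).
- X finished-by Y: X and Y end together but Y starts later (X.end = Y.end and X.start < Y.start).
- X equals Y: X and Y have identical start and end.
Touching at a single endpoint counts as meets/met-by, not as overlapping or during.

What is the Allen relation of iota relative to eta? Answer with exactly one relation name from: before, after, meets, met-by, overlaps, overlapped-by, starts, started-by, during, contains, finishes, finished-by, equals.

iota = [October 10, October 13]; eta = [October 17, October 23].
Compare endpoints: iota.start < eta.start, iota.start < eta.end, iota.end < eta.start, iota.end < eta.end.
That pattern is 'before'.

before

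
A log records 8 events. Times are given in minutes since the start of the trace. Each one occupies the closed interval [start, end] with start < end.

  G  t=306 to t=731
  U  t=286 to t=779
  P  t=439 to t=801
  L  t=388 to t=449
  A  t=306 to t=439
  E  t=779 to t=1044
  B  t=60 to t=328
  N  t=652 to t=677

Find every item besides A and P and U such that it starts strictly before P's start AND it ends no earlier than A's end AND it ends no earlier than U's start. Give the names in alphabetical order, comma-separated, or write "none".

Conditions: its start is strictly before P's start (X.start < t=439) AND its end is no earlier than A's end (X.end >= t=439) AND its end is no earlier than U's start (X.end >= t=286).
B: start t=60 < t=439? ✓; end t=328 >= t=439? ✗; end t=328 >= t=286? ✓ → no.
E: start t=779 < t=439? ✗; end t=1044 >= t=439? ✓; end t=1044 >= t=286? ✓ → no.
G: start t=306 < t=439? ✓; end t=731 >= t=439? ✓; end t=731 >= t=286? ✓ → yes.
L: start t=388 < t=439? ✓; end t=449 >= t=439? ✓; end t=449 >= t=286? ✓ → yes.
N: start t=652 < t=439? ✗; end t=677 >= t=439? ✓; end t=677 >= t=286? ✓ → no.
Result: G, L.

G, L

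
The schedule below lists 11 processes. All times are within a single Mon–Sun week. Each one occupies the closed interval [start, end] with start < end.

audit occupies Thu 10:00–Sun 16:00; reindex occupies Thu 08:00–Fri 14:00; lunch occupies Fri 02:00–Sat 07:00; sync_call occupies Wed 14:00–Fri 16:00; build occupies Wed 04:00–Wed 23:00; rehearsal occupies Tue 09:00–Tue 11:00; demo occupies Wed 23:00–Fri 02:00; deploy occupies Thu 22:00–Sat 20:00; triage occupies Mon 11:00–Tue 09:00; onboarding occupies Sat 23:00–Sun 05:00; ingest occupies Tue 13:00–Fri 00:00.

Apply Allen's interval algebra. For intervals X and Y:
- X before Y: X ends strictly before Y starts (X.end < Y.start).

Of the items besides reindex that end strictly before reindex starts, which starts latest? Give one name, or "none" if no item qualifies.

Target reindex = [Thu 08:00, Fri 14:00].
audit [Thu 10:00, Sun 16:00] → overlapped-by → excluded.
build [Wed 04:00, Wed 23:00] → before → candidate.
demo [Wed 23:00, Fri 02:00] → overlaps → excluded.
deploy [Thu 22:00, Sat 20:00] → overlapped-by → excluded.
ingest [Tue 13:00, Fri 00:00] → overlaps → excluded.
lunch [Fri 02:00, Sat 07:00] → overlapped-by → excluded.
onboarding [Sat 23:00, Sun 05:00] → after → excluded.
rehearsal [Tue 09:00, Tue 11:00] → before → candidate.
sync_call [Wed 14:00, Fri 16:00] → contains → excluded.
triage [Mon 11:00, Tue 09:00] → before → candidate.
Among candidates, latest start is Wed 04:00 → build.

build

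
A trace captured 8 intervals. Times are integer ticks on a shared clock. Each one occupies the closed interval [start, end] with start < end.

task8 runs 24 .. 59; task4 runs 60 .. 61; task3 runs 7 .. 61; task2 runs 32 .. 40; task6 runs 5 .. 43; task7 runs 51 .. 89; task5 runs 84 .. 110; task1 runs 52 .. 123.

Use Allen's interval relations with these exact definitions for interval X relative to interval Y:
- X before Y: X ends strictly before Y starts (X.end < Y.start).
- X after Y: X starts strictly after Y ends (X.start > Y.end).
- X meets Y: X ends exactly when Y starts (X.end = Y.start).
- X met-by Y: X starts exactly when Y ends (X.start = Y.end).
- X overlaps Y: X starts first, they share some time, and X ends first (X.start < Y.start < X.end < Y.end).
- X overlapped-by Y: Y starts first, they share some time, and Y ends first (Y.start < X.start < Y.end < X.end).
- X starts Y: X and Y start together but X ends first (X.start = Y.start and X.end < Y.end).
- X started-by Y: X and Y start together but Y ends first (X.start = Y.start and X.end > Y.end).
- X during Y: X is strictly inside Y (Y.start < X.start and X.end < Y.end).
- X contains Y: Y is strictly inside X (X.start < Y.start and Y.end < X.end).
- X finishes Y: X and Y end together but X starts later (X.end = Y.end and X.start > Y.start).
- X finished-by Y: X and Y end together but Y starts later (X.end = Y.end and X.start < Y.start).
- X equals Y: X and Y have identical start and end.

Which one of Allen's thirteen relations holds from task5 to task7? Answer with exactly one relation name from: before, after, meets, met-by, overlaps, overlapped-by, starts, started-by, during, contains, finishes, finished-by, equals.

task5 = [84, 110]; task7 = [51, 89].
Compare endpoints: task5.start > task7.start, task5.start < task7.end, task5.end > task7.start, task5.end > task7.end.
That pattern is 'overlapped-by'.

overlapped-by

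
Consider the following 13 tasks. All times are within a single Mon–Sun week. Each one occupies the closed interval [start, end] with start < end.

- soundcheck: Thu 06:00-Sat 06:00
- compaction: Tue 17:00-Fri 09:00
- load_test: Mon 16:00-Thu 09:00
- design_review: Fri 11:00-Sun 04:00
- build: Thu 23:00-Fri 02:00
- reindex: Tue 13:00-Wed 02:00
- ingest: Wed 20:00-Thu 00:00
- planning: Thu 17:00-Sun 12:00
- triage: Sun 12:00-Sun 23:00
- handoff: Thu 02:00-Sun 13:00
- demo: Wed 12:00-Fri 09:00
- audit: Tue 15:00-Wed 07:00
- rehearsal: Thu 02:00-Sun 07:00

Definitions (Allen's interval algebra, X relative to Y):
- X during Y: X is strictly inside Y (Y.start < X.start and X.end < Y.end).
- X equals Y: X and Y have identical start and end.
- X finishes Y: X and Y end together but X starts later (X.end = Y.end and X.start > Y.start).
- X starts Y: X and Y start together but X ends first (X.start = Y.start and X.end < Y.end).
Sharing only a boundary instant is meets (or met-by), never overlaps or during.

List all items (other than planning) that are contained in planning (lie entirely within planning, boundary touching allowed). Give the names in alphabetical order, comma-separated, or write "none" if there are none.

Target planning = [Thu 17:00, Sun 12:00].
audit [Tue 15:00, Wed 07:00] → before → no.
build [Thu 23:00, Fri 02:00] → during → yes.
compaction [Tue 17:00, Fri 09:00] → overlaps → no.
demo [Wed 12:00, Fri 09:00] → overlaps → no.
design_review [Fri 11:00, Sun 04:00] → during → yes.
handoff [Thu 02:00, Sun 13:00] → contains → no.
ingest [Wed 20:00, Thu 00:00] → before → no.
load_test [Mon 16:00, Thu 09:00] → before → no.
rehearsal [Thu 02:00, Sun 07:00] → overlaps → no.
reindex [Tue 13:00, Wed 02:00] → before → no.
soundcheck [Thu 06:00, Sat 06:00] → overlaps → no.
triage [Sun 12:00, Sun 23:00] → met-by → no.
Result: build, design_review.

build, design_review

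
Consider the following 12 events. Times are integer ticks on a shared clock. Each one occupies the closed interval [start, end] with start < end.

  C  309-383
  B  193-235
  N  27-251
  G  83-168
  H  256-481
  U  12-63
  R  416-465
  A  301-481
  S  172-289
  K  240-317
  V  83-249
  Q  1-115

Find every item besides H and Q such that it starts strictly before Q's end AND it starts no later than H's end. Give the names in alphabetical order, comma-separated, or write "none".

Conditions: its start is strictly before Q's end (X.start < 115) AND its start is no later than H's end (X.start <= 481).
A: start 301 < 115? ✗; start 301 <= 481? ✓ → no.
B: start 193 < 115? ✗; start 193 <= 481? ✓ → no.
C: start 309 < 115? ✗; start 309 <= 481? ✓ → no.
G: start 83 < 115? ✓; start 83 <= 481? ✓ → yes.
K: start 240 < 115? ✗; start 240 <= 481? ✓ → no.
N: start 27 < 115? ✓; start 27 <= 481? ✓ → yes.
R: start 416 < 115? ✗; start 416 <= 481? ✓ → no.
S: start 172 < 115? ✗; start 172 <= 481? ✓ → no.
U: start 12 < 115? ✓; start 12 <= 481? ✓ → yes.
V: start 83 < 115? ✓; start 83 <= 481? ✓ → yes.
Result: G, N, U, V.

G, N, U, V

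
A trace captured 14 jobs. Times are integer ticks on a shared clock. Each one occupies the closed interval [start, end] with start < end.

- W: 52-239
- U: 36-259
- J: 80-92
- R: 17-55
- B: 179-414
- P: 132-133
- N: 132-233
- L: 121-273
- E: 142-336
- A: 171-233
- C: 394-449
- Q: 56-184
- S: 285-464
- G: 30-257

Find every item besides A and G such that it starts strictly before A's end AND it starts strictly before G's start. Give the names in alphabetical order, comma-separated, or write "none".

Conditions: its start is strictly before A's end (X.start < 233) AND its start is strictly before G's start (X.start < 30).
B: start 179 < 233? ✓; start 179 < 30? ✗ → no.
C: start 394 < 233? ✗; start 394 < 30? ✗ → no.
E: start 142 < 233? ✓; start 142 < 30? ✗ → no.
J: start 80 < 233? ✓; start 80 < 30? ✗ → no.
L: start 121 < 233? ✓; start 121 < 30? ✗ → no.
N: start 132 < 233? ✓; start 132 < 30? ✗ → no.
P: start 132 < 233? ✓; start 132 < 30? ✗ → no.
Q: start 56 < 233? ✓; start 56 < 30? ✗ → no.
R: start 17 < 233? ✓; start 17 < 30? ✓ → yes.
S: start 285 < 233? ✗; start 285 < 30? ✗ → no.
U: start 36 < 233? ✓; start 36 < 30? ✗ → no.
W: start 52 < 233? ✓; start 52 < 30? ✗ → no.
Result: R.

R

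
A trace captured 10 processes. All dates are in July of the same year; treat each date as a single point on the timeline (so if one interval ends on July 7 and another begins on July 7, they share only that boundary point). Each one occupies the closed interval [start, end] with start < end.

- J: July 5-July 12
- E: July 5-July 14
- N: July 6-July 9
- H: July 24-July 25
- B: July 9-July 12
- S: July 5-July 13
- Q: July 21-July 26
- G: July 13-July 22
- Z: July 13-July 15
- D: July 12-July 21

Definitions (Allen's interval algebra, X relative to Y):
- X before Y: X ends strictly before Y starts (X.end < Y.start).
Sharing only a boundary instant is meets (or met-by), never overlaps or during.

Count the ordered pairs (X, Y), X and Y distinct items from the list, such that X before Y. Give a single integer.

Checking all 90 ordered pairs for relation 'before'; matching pairs in alphabetical order:
(B, G): B before G ✓
(B, H): B before H ✓
(B, Q): B before Q ✓
(B, Z): B before Z ✓
(D, H): D before H ✓
(E, H): E before H ✓
(E, Q): E before Q ✓
(G, H): G before H ✓
(J, G): J before G ✓
(J, H): J before H ✓
(J, Q): J before Q ✓
(J, Z): J before Z ✓
(N, D): N before D ✓
(N, G): N before G ✓
(N, H): N before H ✓
(N, Q): N before Q ✓
(N, Z): N before Z ✓
(S, H): S before H ✓
(S, Q): S before Q ✓
(Z, H): Z before H ✓
(Z, Q): Z before Q ✓
Count: 21.

21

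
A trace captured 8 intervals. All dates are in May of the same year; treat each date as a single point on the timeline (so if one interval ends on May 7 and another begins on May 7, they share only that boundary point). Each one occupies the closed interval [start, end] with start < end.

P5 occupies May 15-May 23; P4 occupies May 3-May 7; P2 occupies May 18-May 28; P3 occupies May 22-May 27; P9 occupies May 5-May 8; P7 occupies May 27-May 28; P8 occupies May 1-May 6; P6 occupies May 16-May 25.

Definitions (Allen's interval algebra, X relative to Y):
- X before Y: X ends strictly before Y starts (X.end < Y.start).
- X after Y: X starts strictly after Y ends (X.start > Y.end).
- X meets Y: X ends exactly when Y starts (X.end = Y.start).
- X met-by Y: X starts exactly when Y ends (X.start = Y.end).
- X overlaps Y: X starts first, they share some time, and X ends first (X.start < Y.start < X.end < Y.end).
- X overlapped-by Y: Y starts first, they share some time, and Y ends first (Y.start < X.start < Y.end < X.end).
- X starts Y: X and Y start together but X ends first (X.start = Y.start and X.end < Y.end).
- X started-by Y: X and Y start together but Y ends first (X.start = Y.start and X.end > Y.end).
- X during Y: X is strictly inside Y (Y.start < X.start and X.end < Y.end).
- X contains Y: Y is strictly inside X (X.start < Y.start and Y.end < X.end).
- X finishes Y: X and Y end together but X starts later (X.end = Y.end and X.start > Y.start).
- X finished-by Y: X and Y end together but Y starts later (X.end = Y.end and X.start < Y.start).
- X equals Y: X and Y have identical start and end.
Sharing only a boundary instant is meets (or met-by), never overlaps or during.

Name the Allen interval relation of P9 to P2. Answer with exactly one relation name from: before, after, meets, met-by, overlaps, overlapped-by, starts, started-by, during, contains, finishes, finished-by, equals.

before

P9 = [May 5, May 8]; P2 = [May 18, May 28].
Compare endpoints: P9.start < P2.start, P9.start < P2.end, P9.end < P2.start, P9.end < P2.end.
That pattern is 'before'.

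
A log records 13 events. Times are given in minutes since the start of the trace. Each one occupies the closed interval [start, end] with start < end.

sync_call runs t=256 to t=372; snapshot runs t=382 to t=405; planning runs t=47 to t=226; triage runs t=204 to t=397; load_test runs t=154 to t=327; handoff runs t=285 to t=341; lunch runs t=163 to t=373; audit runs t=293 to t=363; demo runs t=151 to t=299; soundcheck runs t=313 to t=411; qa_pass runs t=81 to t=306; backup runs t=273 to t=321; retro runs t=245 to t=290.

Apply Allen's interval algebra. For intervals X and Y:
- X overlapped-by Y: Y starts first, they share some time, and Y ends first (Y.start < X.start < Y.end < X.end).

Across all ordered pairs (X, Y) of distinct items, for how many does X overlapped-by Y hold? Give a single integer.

39

Checking all 156 ordered pairs for relation 'overlapped-by'; matching pairs in alphabetical order:
(audit, backup): audit overlapped-by backup ✓
(audit, demo): audit overlapped-by demo ✓
(audit, handoff): audit overlapped-by handoff ✓
(audit, load_test): audit overlapped-by load_test ✓
(audit, qa_pass): audit overlapped-by qa_pass ✓
(backup, demo): backup overlapped-by demo ✓
(backup, qa_pass): backup overlapped-by qa_pass ✓
(backup, retro): backup overlapped-by retro ✓
(demo, planning): demo overlapped-by planning ✓
(handoff, backup): handoff overlapped-by backup ✓
(handoff, demo): handoff overlapped-by demo ✓
(handoff, load_test): handoff overlapped-by load_test ✓
(handoff, qa_pass): handoff overlapped-by qa_pass ✓
(handoff, retro): handoff overlapped-by retro ✓
(load_test, demo): load_test overlapped-by demo ✓
(load_test, planning): load_test overlapped-by planning ✓
(load_test, qa_pass): load_test overlapped-by qa_pass ✓
(lunch, demo): lunch overlapped-by demo ✓
(lunch, load_test): lunch overlapped-by load_test ✓
(lunch, planning): lunch overlapped-by planning ✓
(lunch, qa_pass): lunch overlapped-by qa_pass ✓
(qa_pass, planning): qa_pass overlapped-by planning ✓
(snapshot, triage): snapshot overlapped-by triage ✓
(soundcheck, audit): soundcheck overlapped-by audit ✓
... plus 15 further pairs not listed.
Count: 39.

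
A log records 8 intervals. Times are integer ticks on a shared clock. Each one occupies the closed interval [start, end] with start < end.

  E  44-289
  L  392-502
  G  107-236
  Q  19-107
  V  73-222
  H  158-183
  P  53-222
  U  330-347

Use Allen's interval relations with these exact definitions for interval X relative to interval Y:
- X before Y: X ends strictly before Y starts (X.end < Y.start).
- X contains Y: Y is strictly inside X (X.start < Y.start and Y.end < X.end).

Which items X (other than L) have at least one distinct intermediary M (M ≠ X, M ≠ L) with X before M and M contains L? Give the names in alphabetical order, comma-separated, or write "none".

Target L = [392, 502].
Intermediaries M with M contains L: none.
Union: none.

none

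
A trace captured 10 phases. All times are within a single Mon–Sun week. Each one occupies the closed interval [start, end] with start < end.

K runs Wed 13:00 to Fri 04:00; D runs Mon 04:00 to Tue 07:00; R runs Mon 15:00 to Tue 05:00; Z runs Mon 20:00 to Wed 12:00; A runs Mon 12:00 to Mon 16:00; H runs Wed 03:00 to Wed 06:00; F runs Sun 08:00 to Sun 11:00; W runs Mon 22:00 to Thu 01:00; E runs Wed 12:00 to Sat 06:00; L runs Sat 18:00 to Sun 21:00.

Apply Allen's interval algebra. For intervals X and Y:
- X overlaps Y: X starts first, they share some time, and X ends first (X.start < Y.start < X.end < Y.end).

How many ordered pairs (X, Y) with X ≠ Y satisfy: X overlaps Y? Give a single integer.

8

Checking all 90 ordered pairs for relation 'overlaps'; matching pairs in alphabetical order:
(A, R): A overlaps R ✓
(D, W): D overlaps W ✓
(D, Z): D overlaps Z ✓
(R, W): R overlaps W ✓
(R, Z): R overlaps Z ✓
(W, E): W overlaps E ✓
(W, K): W overlaps K ✓
(Z, W): Z overlaps W ✓
Count: 8.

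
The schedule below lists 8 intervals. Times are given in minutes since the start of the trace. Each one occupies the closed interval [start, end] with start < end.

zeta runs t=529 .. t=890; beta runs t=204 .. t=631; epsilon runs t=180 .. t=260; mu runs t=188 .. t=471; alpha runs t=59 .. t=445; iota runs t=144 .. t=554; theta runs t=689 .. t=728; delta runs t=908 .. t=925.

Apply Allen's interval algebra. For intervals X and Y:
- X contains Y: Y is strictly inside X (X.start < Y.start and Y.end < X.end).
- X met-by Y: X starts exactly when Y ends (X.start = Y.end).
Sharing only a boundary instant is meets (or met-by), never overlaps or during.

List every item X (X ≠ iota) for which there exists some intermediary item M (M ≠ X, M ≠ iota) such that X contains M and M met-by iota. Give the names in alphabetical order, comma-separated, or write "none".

none

Target iota = [t=144, t=554].
Intermediaries M with M met-by iota: none.
Union: none.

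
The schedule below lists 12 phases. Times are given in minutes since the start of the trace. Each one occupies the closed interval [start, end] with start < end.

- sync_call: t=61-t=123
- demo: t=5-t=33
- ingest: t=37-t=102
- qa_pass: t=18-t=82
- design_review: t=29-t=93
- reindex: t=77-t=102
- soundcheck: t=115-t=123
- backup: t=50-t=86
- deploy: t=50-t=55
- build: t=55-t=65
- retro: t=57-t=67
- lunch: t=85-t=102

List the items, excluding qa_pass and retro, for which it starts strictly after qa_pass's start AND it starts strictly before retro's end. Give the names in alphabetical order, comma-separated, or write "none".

backup, build, deploy, design_review, ingest, sync_call

Conditions: its start is strictly after qa_pass's start (X.start > t=18) AND its start is strictly before retro's end (X.start < t=67).
backup: start t=50 > t=18? ✓; start t=50 < t=67? ✓ → yes.
build: start t=55 > t=18? ✓; start t=55 < t=67? ✓ → yes.
demo: start t=5 > t=18? ✗; start t=5 < t=67? ✓ → no.
deploy: start t=50 > t=18? ✓; start t=50 < t=67? ✓ → yes.
design_review: start t=29 > t=18? ✓; start t=29 < t=67? ✓ → yes.
ingest: start t=37 > t=18? ✓; start t=37 < t=67? ✓ → yes.
lunch: start t=85 > t=18? ✓; start t=85 < t=67? ✗ → no.
reindex: start t=77 > t=18? ✓; start t=77 < t=67? ✗ → no.
soundcheck: start t=115 > t=18? ✓; start t=115 < t=67? ✗ → no.
sync_call: start t=61 > t=18? ✓; start t=61 < t=67? ✓ → yes.
Result: backup, build, deploy, design_review, ingest, sync_call.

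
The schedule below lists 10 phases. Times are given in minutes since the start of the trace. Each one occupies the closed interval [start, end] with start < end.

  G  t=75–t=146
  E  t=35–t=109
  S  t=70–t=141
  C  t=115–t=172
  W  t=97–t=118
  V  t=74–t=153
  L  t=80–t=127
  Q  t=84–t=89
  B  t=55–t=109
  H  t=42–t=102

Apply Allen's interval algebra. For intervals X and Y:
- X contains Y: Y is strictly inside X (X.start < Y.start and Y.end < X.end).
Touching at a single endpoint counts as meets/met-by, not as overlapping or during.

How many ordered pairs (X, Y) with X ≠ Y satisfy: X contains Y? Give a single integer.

Checking all 90 ordered pairs for relation 'contains'; matching pairs in alphabetical order:
(B, Q): B contains Q ✓
(E, H): E contains H ✓
(E, Q): E contains Q ✓
(G, L): G contains L ✓
(G, Q): G contains Q ✓
(G, W): G contains W ✓
(H, Q): H contains Q ✓
(L, Q): L contains Q ✓
(L, W): L contains W ✓
(S, L): S contains L ✓
(S, Q): S contains Q ✓
(S, W): S contains W ✓
(V, G): V contains G ✓
(V, L): V contains L ✓
(V, Q): V contains Q ✓
(V, W): V contains W ✓
Count: 16.

16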